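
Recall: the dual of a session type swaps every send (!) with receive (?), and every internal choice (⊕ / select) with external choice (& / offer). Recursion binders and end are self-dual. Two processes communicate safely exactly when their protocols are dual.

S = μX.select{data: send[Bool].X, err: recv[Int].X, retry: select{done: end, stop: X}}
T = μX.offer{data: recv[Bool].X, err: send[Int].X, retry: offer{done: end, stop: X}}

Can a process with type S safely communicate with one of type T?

μX ‖ μX  ✓ (rec unchanged)
  select{data,err,retry} ‖ offer{data,err,retry}  ✓ same labels
    [data]
      send[Bool] ‖ recv[Bool]  ✓
        X ‖ X  ✓
    [err]
      recv[Int] ‖ send[Int]  ✓
        X ‖ X  ✓
    [retry]
      select{done,stop} ‖ offer{done,stop}  ✓ same labels
        [done]
          end ‖ end  ✓
        [stop]
          X ‖ X  ✓

YES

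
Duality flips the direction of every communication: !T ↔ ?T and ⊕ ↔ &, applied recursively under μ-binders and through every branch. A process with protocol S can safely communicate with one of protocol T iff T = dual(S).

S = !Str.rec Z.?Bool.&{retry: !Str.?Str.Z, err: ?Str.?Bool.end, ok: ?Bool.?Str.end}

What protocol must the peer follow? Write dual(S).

!Str → ?Str
  rec Z → rec Z  (rec unchanged)
    ?Bool → !Bool
      &{retry,err,ok} → +{retry,err,ok}  (offer→select)
        • retry:
          !Str → ?Str
            ?Str → !Str
              Z self-dual
        • err:
          ?Str → !Str
            ?Bool → !Bool
              end self-dual
        • ok:
          ?Bool → !Bool
            ?Str → !Str
              end self-dual

?Str.rec Z.!Bool.+{retry: ?Str.!Str.Z, err: !Str.!Bool.end, ok: !Bool.!Str.end}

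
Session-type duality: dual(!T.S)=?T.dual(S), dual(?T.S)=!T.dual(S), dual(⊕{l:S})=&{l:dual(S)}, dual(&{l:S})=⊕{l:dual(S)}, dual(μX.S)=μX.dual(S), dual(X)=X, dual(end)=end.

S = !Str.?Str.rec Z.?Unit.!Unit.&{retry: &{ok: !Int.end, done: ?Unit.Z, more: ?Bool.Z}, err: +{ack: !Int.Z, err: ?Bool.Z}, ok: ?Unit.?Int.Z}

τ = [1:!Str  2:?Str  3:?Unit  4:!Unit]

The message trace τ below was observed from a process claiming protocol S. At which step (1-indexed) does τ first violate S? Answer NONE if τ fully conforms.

NONE

@1 !Str  match  residual = ?Str.rec Z.…
@2 ?Str  match  residual = rec Z.…
@3 ?Unit  match  residual = !Unit.&{retry: &{ok: !Int.end, done: ?Unit.rec Z.…, more: ?Bool.rec Z.…}, err: +{ack: !Int.rec Z.…, err: ?Bool.rec Z.…}, ok: ?Unit.?Int.rec Z.…}
@4 !Unit  match  residual = &{retry: &{ok: !Int.end, done: ?Unit.rec Z.…, more: ?Bool.rec Z.…}, err: +{ack: !Int.rec Z.…, err: ?Bool.rec Z.…}, ok: ?Unit.?Int.rec Z.…}
all 4 steps conform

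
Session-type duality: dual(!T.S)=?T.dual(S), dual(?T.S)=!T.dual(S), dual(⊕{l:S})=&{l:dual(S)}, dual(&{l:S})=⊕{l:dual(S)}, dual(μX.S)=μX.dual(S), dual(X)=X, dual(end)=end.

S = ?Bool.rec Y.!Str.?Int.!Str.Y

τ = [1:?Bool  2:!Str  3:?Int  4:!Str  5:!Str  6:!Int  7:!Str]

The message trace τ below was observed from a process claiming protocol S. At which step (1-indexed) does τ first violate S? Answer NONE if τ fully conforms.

6

step 1: ?Bool  match  cont: rec Y.…
step 2: !Str  match  cont: ?Int.!Str.rec Y.…
step 3: ?Int  match  cont: !Str.rec Y.…
step 4: !Str  match  cont: rec Y.…
step 5: !Str  match  cont: ?Int.!Str.rec Y.…
step 6: got !Int, protocol expects ?Int  ✗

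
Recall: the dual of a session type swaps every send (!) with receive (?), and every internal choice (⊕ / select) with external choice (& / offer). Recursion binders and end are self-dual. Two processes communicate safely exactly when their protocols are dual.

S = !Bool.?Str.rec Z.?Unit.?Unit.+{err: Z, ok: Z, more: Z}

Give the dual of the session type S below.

?Bool.!Str.rec Z.!Unit.!Unit.&{err: Z, ok: Z, more: Z}

!Bool → ?Bool
  ?Str → !Str
    rec Z → rec Z  (rec unchanged)
      ?Unit → !Unit
        ?Unit → !Unit
          +{err,ok,more} → &{err,ok,more}  (internal→external)
            • err:
              Z self-dual
            • ok:
              Z self-dual
            • more:
              Z self-dual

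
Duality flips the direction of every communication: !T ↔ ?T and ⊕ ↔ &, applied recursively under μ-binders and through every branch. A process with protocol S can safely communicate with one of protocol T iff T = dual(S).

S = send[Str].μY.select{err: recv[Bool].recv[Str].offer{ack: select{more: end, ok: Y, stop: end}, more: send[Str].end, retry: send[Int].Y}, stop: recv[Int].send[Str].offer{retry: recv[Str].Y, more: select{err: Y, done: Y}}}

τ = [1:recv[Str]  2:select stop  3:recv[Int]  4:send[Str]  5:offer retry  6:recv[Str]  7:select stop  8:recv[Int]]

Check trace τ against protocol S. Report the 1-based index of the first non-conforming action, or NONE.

1

step 1: got recv[Str], protocol expects send[Str]  ✗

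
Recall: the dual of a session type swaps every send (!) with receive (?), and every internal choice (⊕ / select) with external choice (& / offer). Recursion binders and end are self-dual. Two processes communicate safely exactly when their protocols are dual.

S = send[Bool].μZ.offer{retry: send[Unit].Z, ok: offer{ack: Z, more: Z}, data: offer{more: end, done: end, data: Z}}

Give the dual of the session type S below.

send[Bool] = recv[Bool]
  μZ = μZ  (μ self-dual)
    offer{retry,ok,data} = select{retry,ok,data}  (offer→select)
      • retry:
        send[Unit] = recv[Unit]
          Z self-dual
      • ok:
        offer{ack,more} = select{ack,more}  (offer→select)
          • ack:
            Z self-dual
          • more:
            Z self-dual
      • data:
        offer{more,done,data} = select{more,done,data}  (offer→select)
          • more:
            end self-dual
          • done:
            end self-dual
          • data:
            Z self-dual

recv[Bool].μZ.select{retry: recv[Unit].Z, ok: select{ack: Z, more: Z}, data: select{more: end, done: end, data: Z}}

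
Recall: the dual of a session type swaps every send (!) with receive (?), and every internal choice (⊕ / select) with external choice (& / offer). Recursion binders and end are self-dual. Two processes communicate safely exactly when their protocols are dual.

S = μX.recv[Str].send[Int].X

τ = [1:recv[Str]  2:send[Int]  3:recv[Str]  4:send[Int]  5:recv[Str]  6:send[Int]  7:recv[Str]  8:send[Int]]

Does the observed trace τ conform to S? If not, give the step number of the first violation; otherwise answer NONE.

@1 recv[Str]  ok  state: send[Int].μX.…
@2 send[Int]  ok  state: μX.…
@3 recv[Str]  ok  state: send[Int].μX.…
@4 send[Int]  ok  state: μX.…
@5 recv[Str]  ok  state: send[Int].μX.…
@6 send[Int]  ok  state: μX.…
@7 recv[Str]  ok  state: send[Int].μX.…
@8 send[Int]  ok  state: μX.…
all 8 steps conform

NONE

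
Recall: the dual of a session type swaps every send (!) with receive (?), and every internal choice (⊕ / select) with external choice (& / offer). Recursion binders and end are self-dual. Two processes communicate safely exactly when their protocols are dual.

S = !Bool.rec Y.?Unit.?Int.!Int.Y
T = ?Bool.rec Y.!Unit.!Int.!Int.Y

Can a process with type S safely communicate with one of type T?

NO

!Bool | ?Bool  ✓
  rec Y | rec Y  ✓ (rec unchanged)
    ?Unit | !Unit  ✓
      ?Int | !Int  ✓
        !Int | !Int  ✗ same direction on both sides — not dual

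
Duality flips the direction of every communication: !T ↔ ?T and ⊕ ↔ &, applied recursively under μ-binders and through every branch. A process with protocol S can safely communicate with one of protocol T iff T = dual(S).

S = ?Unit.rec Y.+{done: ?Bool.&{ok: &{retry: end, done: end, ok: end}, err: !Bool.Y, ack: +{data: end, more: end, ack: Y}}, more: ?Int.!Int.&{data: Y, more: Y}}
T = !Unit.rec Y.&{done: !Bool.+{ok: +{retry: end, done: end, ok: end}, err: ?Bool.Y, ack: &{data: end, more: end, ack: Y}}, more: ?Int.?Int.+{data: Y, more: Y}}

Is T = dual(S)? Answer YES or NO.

?Unit | !Unit  ✓
  rec Y | rec Y  ✓ (μ self-dual)
    +{done,more} | &{done,more}  ✓ labels match
      • done:
        ?Bool | !Bool  ✓
          &{ok,err,ack} | +{ok,err,ack}  ✓ labels match
            • ok:
              &{retry,done,ok} | +{retry,done,ok}  ✓ labels match
                • retry:
                  end | end  ✓
                • done:
                  end | end  ✓
                • ok:
                  end | end  ✓
            • err:
              !Bool | ?Bool  ✓
                Y | Y  ✓
            • ack:
              +{data,more,ack} | &{data,more,ack}  ✓ labels match
                • data:
                  end | end  ✓
                • more:
                  end | end  ✓
                • ack:
                  Y | Y  ✓
      • more:
        ?Int | ?Int  ✗ same direction on both sides — not dual

NO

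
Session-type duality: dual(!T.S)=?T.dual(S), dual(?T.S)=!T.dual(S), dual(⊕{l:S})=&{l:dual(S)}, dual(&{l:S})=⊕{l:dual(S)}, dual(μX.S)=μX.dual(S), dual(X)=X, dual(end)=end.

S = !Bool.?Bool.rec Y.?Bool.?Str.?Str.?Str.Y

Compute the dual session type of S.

?Bool.!Bool.rec Y.!Bool.!Str.!Str.!Str.Y

!Bool → ?Bool
  ?Bool → !Bool
    rec Y → rec Y  (rec unchanged)
      ?Bool → !Bool
        ?Str → !Str
          ?Str → !Str
            ?Str → !Str
              Y self-dual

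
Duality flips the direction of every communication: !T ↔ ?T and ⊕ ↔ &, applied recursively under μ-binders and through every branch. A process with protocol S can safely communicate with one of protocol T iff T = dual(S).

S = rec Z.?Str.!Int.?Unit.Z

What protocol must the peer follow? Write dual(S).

rec Z = rec Z  (μ self-dual)
  ?Str = !Str
    !Int = ?Int
      ?Unit = !Unit
        Z ↦ Z

rec Z.!Str.?Int.!Unit.Z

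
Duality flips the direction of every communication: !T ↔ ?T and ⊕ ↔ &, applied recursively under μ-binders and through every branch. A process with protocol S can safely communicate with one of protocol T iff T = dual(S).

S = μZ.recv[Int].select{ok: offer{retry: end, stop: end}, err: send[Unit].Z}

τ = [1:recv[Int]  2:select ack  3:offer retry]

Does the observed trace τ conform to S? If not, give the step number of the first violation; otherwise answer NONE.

[1] recv[Int]  ok  residual = select{ok: offer{retry: end, stop: end}, err: send[Unit].μZ.…}
[2] got select ack, protocol expects select ok or select err  ✗

2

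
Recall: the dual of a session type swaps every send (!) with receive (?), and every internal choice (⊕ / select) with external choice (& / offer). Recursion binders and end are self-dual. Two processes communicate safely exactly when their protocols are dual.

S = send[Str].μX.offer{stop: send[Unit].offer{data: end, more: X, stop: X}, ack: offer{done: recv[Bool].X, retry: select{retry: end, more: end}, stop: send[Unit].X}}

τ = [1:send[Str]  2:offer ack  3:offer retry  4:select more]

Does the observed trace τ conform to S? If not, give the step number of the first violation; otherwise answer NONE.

[1] send[Str]  ok  now at μX.…
[2] offer ack  ok  now at offer{done: recv[Bool].μX.…, retry: select{retry: end, more: end}, stop: send[Unit].μX.…}
[3] offer retry  ok  now at select{retry: end, more: end}
[4] select more  ok  now at end
trace exhausted — no violation

NONE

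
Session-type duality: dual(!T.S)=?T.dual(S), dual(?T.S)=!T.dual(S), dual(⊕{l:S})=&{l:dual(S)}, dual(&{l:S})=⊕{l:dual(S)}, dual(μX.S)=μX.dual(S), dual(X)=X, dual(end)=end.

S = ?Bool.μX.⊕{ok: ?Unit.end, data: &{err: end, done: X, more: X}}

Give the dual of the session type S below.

!Bool.μX.&{ok: !Unit.end, data: ⊕{err: end, done: X, more: X}}

?Bool = !Bool
  μX = μX  (μ self-dual)
    ⊕{ok,data} = &{ok,data}  (⊕→&)
      • ok:
        ?Unit = !Unit
          end ↦ end
      • data:
        &{err,done,more} = ⊕{err,done,more}  (external→internal)
          • err:
            end ↦ end
          • done:
            X ↦ X
          • more:
            X ↦ X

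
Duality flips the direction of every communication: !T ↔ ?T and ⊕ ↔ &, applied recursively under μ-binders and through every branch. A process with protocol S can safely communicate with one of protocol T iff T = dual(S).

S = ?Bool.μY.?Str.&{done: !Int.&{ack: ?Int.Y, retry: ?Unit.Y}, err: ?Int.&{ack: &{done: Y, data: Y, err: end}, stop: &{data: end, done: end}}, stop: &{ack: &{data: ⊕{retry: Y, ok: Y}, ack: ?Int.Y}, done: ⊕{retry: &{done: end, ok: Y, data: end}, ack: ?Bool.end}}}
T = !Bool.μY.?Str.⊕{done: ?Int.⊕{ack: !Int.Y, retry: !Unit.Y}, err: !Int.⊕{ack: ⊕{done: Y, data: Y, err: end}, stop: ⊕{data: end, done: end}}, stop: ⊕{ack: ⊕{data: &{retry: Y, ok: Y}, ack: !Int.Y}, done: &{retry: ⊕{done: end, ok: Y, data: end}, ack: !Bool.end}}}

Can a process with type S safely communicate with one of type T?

?Bool | !Bool  ✓
  μY | μY  ✓ (μ self-dual)
    ?Str | ?Str  ✗ same direction on both sides — not dual

NO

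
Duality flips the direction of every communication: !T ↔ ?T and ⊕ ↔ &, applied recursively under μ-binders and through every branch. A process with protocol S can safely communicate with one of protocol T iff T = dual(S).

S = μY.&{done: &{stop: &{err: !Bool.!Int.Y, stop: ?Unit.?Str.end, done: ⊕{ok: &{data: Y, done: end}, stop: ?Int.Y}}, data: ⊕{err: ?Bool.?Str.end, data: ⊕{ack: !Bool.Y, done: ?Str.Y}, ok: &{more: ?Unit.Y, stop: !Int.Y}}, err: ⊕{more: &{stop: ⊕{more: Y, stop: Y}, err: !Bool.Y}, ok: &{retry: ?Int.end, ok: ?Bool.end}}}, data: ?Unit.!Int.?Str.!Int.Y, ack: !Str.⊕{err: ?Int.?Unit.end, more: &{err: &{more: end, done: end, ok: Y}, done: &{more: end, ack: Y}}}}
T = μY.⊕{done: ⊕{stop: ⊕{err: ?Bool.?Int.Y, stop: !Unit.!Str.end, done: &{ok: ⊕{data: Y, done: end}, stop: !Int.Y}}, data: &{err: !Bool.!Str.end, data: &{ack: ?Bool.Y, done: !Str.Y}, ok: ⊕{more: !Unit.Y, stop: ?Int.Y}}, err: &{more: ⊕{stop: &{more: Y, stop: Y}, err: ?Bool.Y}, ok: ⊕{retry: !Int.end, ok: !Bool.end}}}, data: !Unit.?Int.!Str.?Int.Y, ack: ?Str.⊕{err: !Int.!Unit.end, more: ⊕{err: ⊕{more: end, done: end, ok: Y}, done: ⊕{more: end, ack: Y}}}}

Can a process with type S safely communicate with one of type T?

NO

μY ‖ μY  ✓ (binder kept)
  &{done,data,ack} ‖ ⊕{done,data,ack}  ✓ same labels
    case done:
      &{stop,data,err} ‖ ⊕{stop,data,err}  ✓ same labels
        case stop:
          &{err,stop,done} ‖ ⊕{err,stop,done}  ✓ same labels
            case err:
              !Bool ‖ ?Bool  ✓
                !Int ‖ ?Int  ✓
                  Y ‖ Y  ✓
            case stop:
              ?Unit ‖ !Unit  ✓
                ?Str ‖ !Str  ✓
                  end ‖ end  ✓
            case done:
              ⊕{ok,stop} ‖ &{ok,stop}  ✓ same labels
                case ok:
                  &{data,done} ‖ ⊕{data,done}  ✓ same labels
                    case data:
                      Y ‖ Y  ✓
                    case done:
                      end ‖ end  ✓
                case stop:
                  ?Int ‖ !Int  ✓
                    Y ‖ Y  ✓
        case data:
          ⊕{err,data,ok} ‖ &{err,data,ok}  ✓ same labels
            case err:
              ?Bool ‖ !Bool  ✓
                ?Str ‖ !Str  ✓
                  end ‖ end  ✓
            case data:
              ⊕{ack,done} ‖ &{ack,done}  ✓ same labels
                case ack:
                  !Bool ‖ ?Bool  ✓
                    Y ‖ Y  ✓
                case done:
                  ?Str ‖ !Str  ✓
                    Y ‖ Y  ✓
            case ok:
              &{more,stop} ‖ ⊕{more,stop}  ✓ same labels
                case more:
                  ?Unit ‖ !Unit  ✓
                    Y ‖ Y  ✓
                case stop:
                  !Int ‖ ?Int  ✓
                    Y ‖ Y  ✓
        case err:
          ⊕{more,ok} ‖ &{more,ok}  ✓ same labels
            case more:
              &{stop,err} ‖ ⊕{stop,err}  ✓ same labels
                case stop:
                  ⊕{more,stop} ‖ &{more,stop}  ✓ same labels
                    case more:
                      Y ‖ Y  ✓
                    case stop:
                      Y ‖ Y  ✓
                case err:
                  !Bool ‖ ?Bool  ✓
                    Y ‖ Y  ✓
            case ok:
              &{retry,ok} ‖ ⊕{retry,ok}  ✓ same labels
                case retry:
                  ?Int ‖ !Int  ✓
                    end ‖ end  ✓
                case ok:
                  ?Bool ‖ !Bool  ✓
                    end ‖ end  ✓
    case data:
      ?Unit ‖ !Unit  ✓
        !Int ‖ ?Int  ✓
          ?Str ‖ !Str  ✓
            !Int ‖ ?Int  ✓
              Y ‖ Y  ✓
    case ack:
      !Str ‖ ?Str  ✓
        ⊕{err,more} ‖ ⊕{err,more}  ✗ choice polarity not flipped — not dual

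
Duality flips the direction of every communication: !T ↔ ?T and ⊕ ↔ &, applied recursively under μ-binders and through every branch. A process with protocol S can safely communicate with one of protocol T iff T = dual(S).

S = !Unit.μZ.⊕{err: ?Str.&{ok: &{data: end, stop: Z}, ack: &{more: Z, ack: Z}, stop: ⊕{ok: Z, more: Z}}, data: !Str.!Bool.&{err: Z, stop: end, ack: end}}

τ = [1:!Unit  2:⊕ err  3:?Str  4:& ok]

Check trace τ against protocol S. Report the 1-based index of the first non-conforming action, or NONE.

NONE

@1 !Unit  ok  cont: μZ.…
@2 ⊕ err  ok  cont: ?Str.&{ok: &{data: end, stop: μZ.…}, ack: &{more: μZ.…, ack: μZ.…}, stop: ⊕{ok: μZ.…, more: μZ.…}}
@3 ?Str  ok  cont: &{ok: &{data: end, stop: μZ.…}, ack: &{more: μZ.…, ack: μZ.…}, stop: ⊕{ok: μZ.…, more: μZ.…}}
@4 & ok  ok  cont: &{data: end, stop: μZ.…}
trace exhausted — no violation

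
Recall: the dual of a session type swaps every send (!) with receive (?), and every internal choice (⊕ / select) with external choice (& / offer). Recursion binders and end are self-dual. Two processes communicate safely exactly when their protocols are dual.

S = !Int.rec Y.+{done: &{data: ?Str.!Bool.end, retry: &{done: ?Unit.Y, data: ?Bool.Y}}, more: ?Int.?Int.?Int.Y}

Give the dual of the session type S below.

?Int.rec Y.&{done: +{data: !Str.?Bool.end, retry: +{done: !Unit.Y, data: !Bool.Y}}, more: !Int.!Int.!Int.Y}

!Int → ?Int
  rec Y → rec Y  (rec unchanged)
    +{done,more} → &{done,more}  (internal→external)
      [done]
        &{data,retry} → +{data,retry}  (&→⊕)
          [data]
            ?Str → !Str
              !Bool → ?Bool
                end ↦ end
          [retry]
            &{done,data} → +{done,data}  (&→⊕)
              [done]
                ?Unit → !Unit
                  Y ↦ Y
              [data]
                ?Bool → !Bool
                  Y ↦ Y
      [more]
        ?Int → !Int
          ?Int → !Int
            ?Int → !Int
              Y ↦ Y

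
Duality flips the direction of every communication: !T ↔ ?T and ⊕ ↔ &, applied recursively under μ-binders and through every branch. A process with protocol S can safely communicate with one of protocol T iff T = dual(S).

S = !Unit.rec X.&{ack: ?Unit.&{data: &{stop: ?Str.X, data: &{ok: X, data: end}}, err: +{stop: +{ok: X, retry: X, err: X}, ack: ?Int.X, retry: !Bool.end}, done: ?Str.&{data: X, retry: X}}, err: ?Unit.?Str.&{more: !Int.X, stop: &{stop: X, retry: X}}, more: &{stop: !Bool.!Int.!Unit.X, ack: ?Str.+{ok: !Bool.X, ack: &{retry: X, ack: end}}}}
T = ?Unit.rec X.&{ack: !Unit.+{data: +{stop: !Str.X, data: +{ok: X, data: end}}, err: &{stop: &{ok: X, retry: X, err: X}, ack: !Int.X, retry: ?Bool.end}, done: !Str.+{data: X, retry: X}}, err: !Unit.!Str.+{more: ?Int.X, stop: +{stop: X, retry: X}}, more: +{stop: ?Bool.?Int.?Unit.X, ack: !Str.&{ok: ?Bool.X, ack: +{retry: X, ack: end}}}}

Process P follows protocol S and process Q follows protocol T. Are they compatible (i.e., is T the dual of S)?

NO

!Unit | ?Unit  ok
  rec X | rec X  ok (binder kept)
    &{ack,err,more} | &{ack,err,more}  ✗ choice polarity not flipped — not dual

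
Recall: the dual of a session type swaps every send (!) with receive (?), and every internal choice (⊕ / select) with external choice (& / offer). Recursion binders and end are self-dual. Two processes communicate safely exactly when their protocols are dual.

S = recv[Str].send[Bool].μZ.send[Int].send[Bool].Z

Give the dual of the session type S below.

recv[Str] → send[Str]
  send[Bool] → recv[Bool]
    μZ → μZ  (binder kept)
      send[Int] → recv[Int]
        send[Bool] → recv[Bool]
          dual(Z) = Z

send[Str].recv[Bool].μZ.recv[Int].recv[Bool].Z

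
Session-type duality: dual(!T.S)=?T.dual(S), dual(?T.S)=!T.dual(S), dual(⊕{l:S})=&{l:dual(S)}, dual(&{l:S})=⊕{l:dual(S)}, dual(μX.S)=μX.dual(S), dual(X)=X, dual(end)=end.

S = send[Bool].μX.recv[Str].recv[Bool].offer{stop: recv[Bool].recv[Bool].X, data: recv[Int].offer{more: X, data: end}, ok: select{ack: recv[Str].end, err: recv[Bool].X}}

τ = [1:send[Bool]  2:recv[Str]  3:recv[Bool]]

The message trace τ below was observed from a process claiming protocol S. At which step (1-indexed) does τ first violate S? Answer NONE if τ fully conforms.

NONE

@1 send[Bool]  match  cont: μX.…
@2 recv[Str]  match  cont: recv[Bool].offer{stop: recv[Bool].recv[Bool].μX.…, data: recv[Int].offer{more: μX.…, data: end}, ok: select{ack: recv[Str].end, err: recv[Bool].μX.…}}
@3 recv[Bool]  match  cont: offer{stop: recv[Bool].recv[Bool].μX.…, data: recv[Int].offer{more: μX.…, data: end}, ok: select{ack: recv[Str].end, err: recv[Bool].μX.…}}
all 3 steps conform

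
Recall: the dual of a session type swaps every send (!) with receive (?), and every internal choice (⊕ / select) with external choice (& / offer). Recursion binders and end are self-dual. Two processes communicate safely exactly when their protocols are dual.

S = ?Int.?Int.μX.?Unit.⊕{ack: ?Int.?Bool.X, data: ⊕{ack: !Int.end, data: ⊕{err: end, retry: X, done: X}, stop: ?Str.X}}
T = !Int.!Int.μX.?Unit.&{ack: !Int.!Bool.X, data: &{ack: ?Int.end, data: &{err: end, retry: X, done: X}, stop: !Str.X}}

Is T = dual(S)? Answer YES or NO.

?Int vs !Int  ✓
  ?Int vs !Int  ✓
    μX vs μX  ✓ (binder kept)
      ?Unit vs ?Unit  ✗ same direction on both sides — not dual

NO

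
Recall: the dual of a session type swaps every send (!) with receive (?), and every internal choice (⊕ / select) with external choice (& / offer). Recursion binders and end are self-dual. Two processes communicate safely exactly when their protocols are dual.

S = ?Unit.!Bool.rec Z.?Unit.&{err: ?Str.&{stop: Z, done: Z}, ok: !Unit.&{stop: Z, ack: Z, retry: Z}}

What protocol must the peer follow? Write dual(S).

?Unit = !Unit
  !Bool = ?Bool
    rec Z = rec Z  (binder kept)
      ?Unit = !Unit
        &{err,ok} = +{err,ok}  (external→internal)
          [err]
            ?Str = !Str
              &{stop,done} = +{stop,done}  (external→internal)
                [stop]
                  Z ↦ Z
                [done]
                  Z ↦ Z
          [ok]
            !Unit = ?Unit
              &{stop,ack,retry} = +{stop,ack,retry}  (external→internal)
                [stop]
                  Z ↦ Z
                [ack]
                  Z ↦ Z
                [retry]
                  Z ↦ Z

!Unit.?Bool.rec Z.!Unit.+{err: !Str.+{stop: Z, done: Z}, ok: ?Unit.+{stop: Z, ack: Z, retry: Z}}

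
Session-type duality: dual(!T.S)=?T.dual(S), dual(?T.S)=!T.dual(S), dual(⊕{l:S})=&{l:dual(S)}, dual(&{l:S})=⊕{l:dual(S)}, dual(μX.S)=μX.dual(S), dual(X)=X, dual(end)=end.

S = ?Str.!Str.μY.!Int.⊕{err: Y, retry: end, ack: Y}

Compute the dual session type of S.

?Str = !Str
  !Str = ?Str
    μY = μY  (binder kept)
      !Int = ?Int
        ⊕{err,retry,ack} = &{err,retry,ack}  (internal→external)
          • err:
            dual(Y) = Y
          • retry:
            dual(end) = end
          • ack:
            dual(Y) = Y

!Str.?Str.μY.?Int.&{err: Y, retry: end, ack: Y}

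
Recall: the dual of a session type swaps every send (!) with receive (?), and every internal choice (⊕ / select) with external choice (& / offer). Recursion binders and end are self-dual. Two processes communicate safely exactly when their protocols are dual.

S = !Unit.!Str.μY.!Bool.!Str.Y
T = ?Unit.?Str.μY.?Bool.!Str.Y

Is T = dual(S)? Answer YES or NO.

!Unit | ?Unit  ✓
  !Str | ?Str  ✓
    μY | μY  ✓ (rec unchanged)
      !Bool | ?Bool  ✓
        !Str | !Str  ✗ same direction on both sides — not dual

NO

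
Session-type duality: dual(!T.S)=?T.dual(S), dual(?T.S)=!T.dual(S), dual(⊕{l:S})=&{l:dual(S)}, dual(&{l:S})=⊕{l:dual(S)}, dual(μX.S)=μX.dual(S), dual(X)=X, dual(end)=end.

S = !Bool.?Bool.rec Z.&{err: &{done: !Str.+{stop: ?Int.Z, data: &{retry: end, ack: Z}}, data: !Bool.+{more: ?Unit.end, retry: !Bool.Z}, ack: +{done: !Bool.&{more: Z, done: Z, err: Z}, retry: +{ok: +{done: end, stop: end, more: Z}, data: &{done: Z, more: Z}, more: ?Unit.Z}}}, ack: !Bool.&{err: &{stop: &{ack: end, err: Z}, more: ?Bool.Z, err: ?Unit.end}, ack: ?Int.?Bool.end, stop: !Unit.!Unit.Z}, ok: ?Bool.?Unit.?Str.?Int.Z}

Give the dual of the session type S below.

?Bool.!Bool.rec Z.+{err: +{done: ?Str.&{stop: !Int.Z, data: +{retry: end, ack: Z}}, data: ?Bool.&{more: !Unit.end, retry: ?Bool.Z}, ack: &{done: ?Bool.+{more: Z, done: Z, err: Z}, retry: &{ok: &{done: end, stop: end, more: Z}, data: +{done: Z, more: Z}, more: !Unit.Z}}}, ack: ?Bool.+{err: +{stop: +{ack: end, err: Z}, more: !Bool.Z, err: !Unit.end}, ack: !Int.!Bool.end, stop: ?Unit.?Unit.Z}, ok: !Bool.!Unit.!Str.!Int.Z}

!Bool = ?Bool
  ?Bool = !Bool
    rec Z = rec Z  (rec unchanged)
      &{err,ack,ok} = +{err,ack,ok}  (external→internal)
        case err:
          &{done,data,ack} = +{done,data,ack}  (external→internal)
            case done:
              !Str = ?Str
                +{stop,data} = &{stop,data}  (⊕→&)
                  case stop:
                    ?Int = !Int
                      Z self-dual
                  case data:
                    &{retry,ack} = +{retry,ack}  (external→internal)
                      case retry:
                        end self-dual
                      case ack:
                        Z self-dual
            case data:
              !Bool = ?Bool
                +{more,retry} = &{more,retry}  (⊕→&)
                  case more:
                    ?Unit = !Unit
                      end self-dual
                  case retry:
                    !Bool = ?Bool
                      Z self-dual
            case ack:
              +{done,retry} = &{done,retry}  (⊕→&)
                case done:
                  !Bool = ?Bool
                    &{more,done,err} = +{more,done,err}  (external→internal)
                      case more:
                        Z self-dual
                      case done:
                        Z self-dual
                      case err:
                        Z self-dual
                case retry:
                  +{ok,data,more} = &{ok,data,more}  (⊕→&)
                    case ok:
                      +{done,stop,more} = &{done,stop,more}  (⊕→&)
                        case done:
                          end self-dual
                        case stop:
                          end self-dual
                        case more:
                          Z self-dual
                    case data:
                      &{done,more} = +{done,more}  (external→internal)
                        case done:
                          Z self-dual
                        case more:
                          Z self-dual
                    case more:
                      ?Unit = !Unit
                        Z self-dual
        case ack:
          !Bool = ?Bool
            &{err,ack,stop} = +{err,ack,stop}  (external→internal)
              case err:
                &{stop,more,err} = +{stop,more,err}  (external→internal)
                  case stop:
                    &{ack,err} = +{ack,err}  (external→internal)
                      case ack:
                        end self-dual
                      case err:
                        Z self-dual
                  case more:
                    ?Bool = !Bool
                      Z self-dual
                  case err:
                    ?Unit = !Unit
                      end self-dual
              case ack:
                ?Int = !Int
                  ?Bool = !Bool
                    end self-dual
              case stop:
                !Unit = ?Unit
                  !Unit = ?Unit
                    Z self-dual
        case ok:
          ?Bool = !Bool
            ?Unit = !Unit
              ?Str = !Str
                ?Int = !Int
                  Z self-dual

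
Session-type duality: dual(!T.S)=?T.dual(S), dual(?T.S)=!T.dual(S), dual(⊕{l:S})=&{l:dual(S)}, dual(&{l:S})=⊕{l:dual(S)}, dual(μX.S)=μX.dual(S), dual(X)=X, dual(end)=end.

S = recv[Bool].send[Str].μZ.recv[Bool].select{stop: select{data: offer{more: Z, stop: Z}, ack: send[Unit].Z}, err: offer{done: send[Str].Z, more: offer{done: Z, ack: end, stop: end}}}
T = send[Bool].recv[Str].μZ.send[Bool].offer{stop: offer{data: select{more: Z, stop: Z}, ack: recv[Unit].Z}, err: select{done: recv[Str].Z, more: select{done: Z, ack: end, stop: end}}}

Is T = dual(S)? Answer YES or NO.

recv[Bool] vs send[Bool]  ✓
  send[Str] vs recv[Str]  ✓
    μZ vs μZ  ✓ (μ self-dual)
      recv[Bool] vs send[Bool]  ✓
        select{stop,err} vs offer{stop,err}  ✓ same labels
          [stop]
            select{data,ack} vs offer{data,ack}  ✓ same labels
              [data]
                offer{more,stop} vs select{more,stop}  ✓ same labels
                  [more]
                    Z vs Z  ✓
                  [stop]
                    Z vs Z  ✓
              [ack]
                send[Unit] vs recv[Unit]  ✓
                  Z vs Z  ✓
          [err]
            offer{done,more} vs select{done,more}  ✓ same labels
              [done]
                send[Str] vs recv[Str]  ✓
                  Z vs Z  ✓
              [more]
                offer{done,ack,stop} vs select{done,ack,stop}  ✓ same labels
                  [done]
                    Z vs Z  ✓
                  [ack]
                    end vs end  ✓
                  [stop]
                    end vs end  ✓

YES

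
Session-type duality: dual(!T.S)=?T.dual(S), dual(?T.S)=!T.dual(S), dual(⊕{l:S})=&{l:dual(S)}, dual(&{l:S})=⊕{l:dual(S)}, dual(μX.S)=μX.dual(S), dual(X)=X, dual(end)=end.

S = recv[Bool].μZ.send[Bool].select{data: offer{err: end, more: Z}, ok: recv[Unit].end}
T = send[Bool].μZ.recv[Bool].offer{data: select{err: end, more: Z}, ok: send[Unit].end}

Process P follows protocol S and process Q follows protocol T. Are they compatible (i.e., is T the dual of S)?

recv[Bool] | send[Bool]  ✓
  μZ | μZ  ✓ (rec unchanged)
    send[Bool] | recv[Bool]  ✓
      select{data,ok} | offer{data,ok}  ✓ labels match
        case data:
          offer{err,more} | select{err,more}  ✓ labels match
            case err:
              end | end  ✓
            case more:
              Z | Z  ✓
        case ok:
          recv[Unit] | send[Unit]  ✓
            end | end  ✓

YES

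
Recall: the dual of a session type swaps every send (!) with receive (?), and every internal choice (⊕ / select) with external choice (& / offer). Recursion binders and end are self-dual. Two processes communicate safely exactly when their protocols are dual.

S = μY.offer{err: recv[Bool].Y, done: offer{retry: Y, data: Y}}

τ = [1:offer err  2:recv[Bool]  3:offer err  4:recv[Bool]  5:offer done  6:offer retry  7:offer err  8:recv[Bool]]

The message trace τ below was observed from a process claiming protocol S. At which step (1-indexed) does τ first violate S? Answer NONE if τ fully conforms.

NONE

[1] offer err  ✓  now at recv[Bool].μY.…
[2] recv[Bool]  ✓  now at μY.…
[3] offer err  ✓  now at recv[Bool].μY.…
[4] recv[Bool]  ✓  now at μY.…
[5] offer done  ✓  now at offer{retry: μY.…, data: μY.…}
[6] offer retry  ✓  now at μY.…
[7] offer err  ✓  now at recv[Bool].μY.…
[8] recv[Bool]  ✓  now at μY.…
all 8 steps conform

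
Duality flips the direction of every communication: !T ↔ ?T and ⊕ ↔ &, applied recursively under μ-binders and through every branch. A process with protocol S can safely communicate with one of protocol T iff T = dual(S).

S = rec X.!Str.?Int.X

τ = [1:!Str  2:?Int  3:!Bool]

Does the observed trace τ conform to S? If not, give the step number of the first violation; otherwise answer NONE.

3

step 1: !Str  ✓  cont: ?Int.rec X.…
step 2: ?Int  ✓  cont: rec X.…
step 3: got !Bool, protocol expects !Str  ✗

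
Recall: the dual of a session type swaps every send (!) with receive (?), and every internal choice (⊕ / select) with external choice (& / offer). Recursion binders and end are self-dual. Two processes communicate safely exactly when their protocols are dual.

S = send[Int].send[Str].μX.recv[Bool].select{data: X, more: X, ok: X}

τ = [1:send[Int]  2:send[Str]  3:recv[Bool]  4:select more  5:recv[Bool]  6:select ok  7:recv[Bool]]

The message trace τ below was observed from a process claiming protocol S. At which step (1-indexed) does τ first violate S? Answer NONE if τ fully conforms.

NONE

[1] send[Int]  match  residual = send[Str].μX.…
[2] send[Str]  match  residual = μX.…
[3] recv[Bool]  match  residual = select{data: μX.…, more: μX.…, ok: μX.…}
[4] select more  match  residual = μX.…
[5] recv[Bool]  match  residual = select{data: μX.…, more: μX.…, ok: μX.…}
[6] select ok  match  residual = μX.…
[7] recv[Bool]  match  residual = select{data: μX.…, more: μX.…, ok: μX.…}
τ conforms to S (length 7)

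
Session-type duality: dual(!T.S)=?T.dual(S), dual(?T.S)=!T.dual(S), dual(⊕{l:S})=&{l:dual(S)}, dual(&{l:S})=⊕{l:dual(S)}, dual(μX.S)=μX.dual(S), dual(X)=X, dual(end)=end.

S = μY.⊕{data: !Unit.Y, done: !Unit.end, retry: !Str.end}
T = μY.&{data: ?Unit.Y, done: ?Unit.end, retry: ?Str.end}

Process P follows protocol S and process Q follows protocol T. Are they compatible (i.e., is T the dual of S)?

YES

μY ‖ μY  ✓ (rec unchanged)
  ⊕{data,done,retry} ‖ &{data,done,retry}  ✓ label sets agree
    case data:
      !Unit ‖ ?Unit  ✓
        Y ‖ Y  ✓
    case done:
      !Unit ‖ ?Unit  ✓
        end ‖ end  ✓
    case retry:
      !Str ‖ ?Str  ✓
        end ‖ end  ✓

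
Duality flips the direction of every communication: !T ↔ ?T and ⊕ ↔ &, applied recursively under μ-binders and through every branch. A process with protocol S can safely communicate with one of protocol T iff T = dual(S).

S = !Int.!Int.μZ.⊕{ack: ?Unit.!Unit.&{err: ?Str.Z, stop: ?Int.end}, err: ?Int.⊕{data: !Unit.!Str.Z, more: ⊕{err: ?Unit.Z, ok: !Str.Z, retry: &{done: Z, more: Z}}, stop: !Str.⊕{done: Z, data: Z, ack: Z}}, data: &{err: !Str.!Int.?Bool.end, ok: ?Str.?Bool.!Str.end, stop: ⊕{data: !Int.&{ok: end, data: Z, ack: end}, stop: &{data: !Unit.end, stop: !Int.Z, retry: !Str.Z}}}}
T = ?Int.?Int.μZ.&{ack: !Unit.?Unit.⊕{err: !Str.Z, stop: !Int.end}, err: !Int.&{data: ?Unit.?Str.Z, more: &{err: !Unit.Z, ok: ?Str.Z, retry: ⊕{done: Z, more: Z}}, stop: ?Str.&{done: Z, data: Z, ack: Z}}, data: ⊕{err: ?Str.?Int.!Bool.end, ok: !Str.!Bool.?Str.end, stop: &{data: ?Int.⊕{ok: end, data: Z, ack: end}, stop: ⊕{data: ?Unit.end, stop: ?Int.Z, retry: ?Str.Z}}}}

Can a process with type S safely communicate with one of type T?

!Int ‖ ?Int  match
  !Int ‖ ?Int  match
    μZ ‖ μZ  match (μ self-dual)
      ⊕{ack,err,data} ‖ &{ack,err,data}  match label sets agree
        case ack:
          ?Unit ‖ !Unit  match
            !Unit ‖ ?Unit  match
              &{err,stop} ‖ ⊕{err,stop}  match label sets agree
                case err:
                  ?Str ‖ !Str  match
                    Z ‖ Z  match
                case stop:
                  ?Int ‖ !Int  match
                    end ‖ end  match
        case err:
          ?Int ‖ !Int  match
            ⊕{data,more,stop} ‖ &{data,more,stop}  match label sets agree
              case data:
                !Unit ‖ ?Unit  match
                  !Str ‖ ?Str  match
                    Z ‖ Z  match
              case more:
                ⊕{err,ok,retry} ‖ &{err,ok,retry}  match label sets agree
                  case err:
                    ?Unit ‖ !Unit  match
                      Z ‖ Z  match
                  case ok:
                    !Str ‖ ?Str  match
                      Z ‖ Z  match
                  case retry:
                    &{done,more} ‖ ⊕{done,more}  match label sets agree
                      case done:
                        Z ‖ Z  match
                      case more:
                        Z ‖ Z  match
              case stop:
                !Str ‖ ?Str  match
                  ⊕{done,data,ack} ‖ &{done,data,ack}  match label sets agree
                    case done:
                      Z ‖ Z  match
                    case data:
                      Z ‖ Z  match
                    case ack:
                      Z ‖ Z  match
        case data:
          &{err,ok,stop} ‖ ⊕{err,ok,stop}  match label sets agree
            case err:
              !Str ‖ ?Str  match
                !Int ‖ ?Int  match
                  ?Bool ‖ !Bool  match
                    end ‖ end  match
            case ok:
              ?Str ‖ !Str  match
                ?Bool ‖ !Bool  match
                  !Str ‖ ?Str  match
                    end ‖ end  match
            case stop:
              ⊕{data,stop} ‖ &{data,stop}  match label sets agree
                case data:
                  !Int ‖ ?Int  match
                    &{ok,data,ack} ‖ ⊕{ok,data,ack}  match label sets agree
                      case ok:
                        end ‖ end  match
                      case data:
                        Z ‖ Z  match
                      case ack:
                        end ‖ end  match
                case stop:
                  &{data,stop,retry} ‖ ⊕{data,stop,retry}  match label sets agree
                    case data:
                      !Unit ‖ ?Unit  match
                        end ‖ end  match
                    case stop:
                      !Int ‖ ?Int  match
                        Z ‖ Z  match
                    case retry:
                      !Str ‖ ?Str  match
                        Z ‖ Z  match

YES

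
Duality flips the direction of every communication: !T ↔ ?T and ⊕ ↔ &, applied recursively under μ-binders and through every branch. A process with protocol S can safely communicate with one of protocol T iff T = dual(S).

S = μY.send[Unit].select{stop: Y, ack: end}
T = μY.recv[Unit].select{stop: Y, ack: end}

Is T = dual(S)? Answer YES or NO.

μY | μY  match (binder kept)
  send[Unit] | recv[Unit]  match
    select{stop,ack} | select{stop,ack}  ✗ choice polarity not flipped — not dual

NO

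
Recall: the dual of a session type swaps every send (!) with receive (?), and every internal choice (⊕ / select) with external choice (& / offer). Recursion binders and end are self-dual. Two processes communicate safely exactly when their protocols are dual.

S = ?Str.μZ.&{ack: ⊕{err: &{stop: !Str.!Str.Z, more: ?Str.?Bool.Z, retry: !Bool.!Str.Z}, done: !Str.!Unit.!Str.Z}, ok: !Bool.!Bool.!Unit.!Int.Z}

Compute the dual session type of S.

!Str.μZ.⊕{ack: &{err: ⊕{stop: ?Str.?Str.Z, more: !Str.!Bool.Z, retry: ?Bool.?Str.Z}, done: ?Str.?Unit.?Str.Z}, ok: ?Bool.?Bool.?Unit.?Int.Z}

?Str → !Str
  μZ → μZ  (μ self-dual)
    &{ack,ok} → ⊕{ack,ok}  (offer→select)
      [ack]
        ⊕{err,done} → &{err,done}  (⊕→&)
          [err]
            &{stop,more,retry} → ⊕{stop,more,retry}  (offer→select)
              [stop]
                !Str → ?Str
                  !Str → ?Str
                    Z self-dual
              [more]
                ?Str → !Str
                  ?Bool → !Bool
                    Z self-dual
              [retry]
                !Bool → ?Bool
                  !Str → ?Str
                    Z self-dual
          [done]
            !Str → ?Str
              !Unit → ?Unit
                !Str → ?Str
                  Z self-dual
      [ok]
        !Bool → ?Bool
          !Bool → ?Bool
            !Unit → ?Unit
              !Int → ?Int
                Z self-dual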